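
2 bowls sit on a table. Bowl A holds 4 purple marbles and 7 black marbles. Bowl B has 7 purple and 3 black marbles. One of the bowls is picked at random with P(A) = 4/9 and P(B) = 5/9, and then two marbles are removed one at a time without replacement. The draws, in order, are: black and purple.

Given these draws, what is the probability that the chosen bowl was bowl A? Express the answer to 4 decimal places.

0.4660

Compute the likelihood of the observed sequence for each case: P(data | bowl A) = (7/11)(4/10) = 0.25455; P(data | bowl B) = (3/10)(7/9) = 0.23333.
Weighting by the prior gives 4/9 · 0.25455 = 0.11313, 5/9 · 0.23333 = 0.12963; summing to 0.24276.
By Bayes' rule, P(bowl A | data) = (0.11313) / (0.24276) = 0.46602.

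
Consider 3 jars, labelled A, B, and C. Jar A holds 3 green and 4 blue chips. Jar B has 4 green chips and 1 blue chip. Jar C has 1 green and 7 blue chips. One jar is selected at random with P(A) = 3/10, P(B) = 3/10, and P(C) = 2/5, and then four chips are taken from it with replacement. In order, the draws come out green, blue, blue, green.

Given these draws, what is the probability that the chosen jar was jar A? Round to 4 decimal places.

Under each hypothesis, the probability of the observed sequence is: P(data | jar A) = (3/7)(4/7)(4/7)(3/7) = 0.059975; P(data | jar B) = (4/5)(1/5)(1/5)(4/5) = 0.0256; P(data | jar C) = (1/8)(7/8)(7/8)(1/8) = 0.011963.
Multiplying each by its prior: 3/10 · 0.059975 = 0.017993, 3/10 · 0.0256 = 0.00768, 2/5 · 0.011963 = 0.0047852; with total 0.030458.
So P(jar A | data) = (0.017993) / (0.030458) = 0.59074.

0.5907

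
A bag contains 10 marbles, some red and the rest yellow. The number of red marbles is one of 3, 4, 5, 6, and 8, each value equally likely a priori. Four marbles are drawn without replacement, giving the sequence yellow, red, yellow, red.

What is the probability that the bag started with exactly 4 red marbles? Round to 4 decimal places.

The likelihood of the observed sequence under each hypothesis: P(data | r = 3) = (7/10)(3/9)(6/8)(2/7) = 1/20; P(data | r = 4) = (6/10)(4/9)(5/8)(3/7) = 1/14; P(data | r = 5) = (5/10)(5/9)(4/8)(4/7) = 5/63; P(data | r = 6) = (4/10)(6/9)(3/8)(5/7) = 1/14; P(data | r = 8) = (2/10)(8/9)(1/8)(7/7) = 1/45.
Multiplying each by its prior: 1/5 · 1/20 = 1/100, 1/5 · 1/14 = 1/70, 1/5 · 5/63 = 1/63, 1/5 · 1/14 = 1/70, 1/5 · 1/45 = 1/225; summing to 53/900.
By Bayes' rule, P(r = 4 | data) = (1/70) / (53/900) = 90/371.

0.2426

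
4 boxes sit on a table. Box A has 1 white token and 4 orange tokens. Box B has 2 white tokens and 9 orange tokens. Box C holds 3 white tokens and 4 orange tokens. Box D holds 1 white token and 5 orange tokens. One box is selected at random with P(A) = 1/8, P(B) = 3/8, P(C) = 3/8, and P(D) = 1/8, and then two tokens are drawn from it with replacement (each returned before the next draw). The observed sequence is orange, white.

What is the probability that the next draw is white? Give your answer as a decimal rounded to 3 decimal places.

0.305

Compute the likelihood of the observed sequence for each case: P(data | box A) = (4/5)(1/5) = 0.16; P(data | box B) = (9/11)(2/11) = 0.14876; P(data | box C) = (4/7)(3/7) = 0.2449; P(data | box D) = (5/6)(1/6) = 0.13889.
Weighting by the prior gives 1/8 · 0.16 = 0.02, 3/8 · 0.14876 = 0.055785, 3/8 · 0.2449 = 0.091837, 1/8 · 0.13889 = 0.017361; these sum to 0.18498.
The posterior is then P(box A | data) = 0.10812, P(box B | data) = 0.30157, P(box C | data) = 0.49646, P(box D | data) = 0.093852.
So P(white next | data) = Σ P(white next | H) P(H | data) = (1/5)(0.10812) + (2/11)(0.30157) + (3/7)(0.49646) + (1/6)(0.093852) = 0.30487.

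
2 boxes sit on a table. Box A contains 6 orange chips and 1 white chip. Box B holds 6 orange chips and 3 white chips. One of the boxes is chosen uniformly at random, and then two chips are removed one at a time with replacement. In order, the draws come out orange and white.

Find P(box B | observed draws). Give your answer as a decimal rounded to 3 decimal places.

Under each hypothesis, the probability of the observed sequence is: P(data | box A) = (6/7)(1/7) = 6/49; P(data | box B) = (6/9)(3/9) = 2/9.
The prior-weighted likelihoods are 1/2 · 6/49 = 3/49, 1/2 · 2/9 = 1/9; summing to 76/441.
So P(box B | data) = (1/9) / (76/441) = 49/76.

0.645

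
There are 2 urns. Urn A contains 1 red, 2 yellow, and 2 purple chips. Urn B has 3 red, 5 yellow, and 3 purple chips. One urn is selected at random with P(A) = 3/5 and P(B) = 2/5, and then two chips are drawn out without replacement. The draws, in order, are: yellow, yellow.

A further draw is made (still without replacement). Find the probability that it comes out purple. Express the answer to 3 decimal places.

The likelihood of the observed sequence under each hypothesis: P(data | urn A) = (2/5)(1/4) = 1/10; P(data | urn B) = (5/11)(4/10) = 2/11.
The prior-weighted likelihoods are 3/5 · 1/10 = 3/50, 2/5 · 2/11 = 4/55; summing to 73/550.
The posterior is then P(urn A | data) = 33/73, P(urn B | data) = 40/73.
The predictive probability is P(purple next | data) = (2/3)(33/73) + (1/3)(40/73) = 106/219.

0.484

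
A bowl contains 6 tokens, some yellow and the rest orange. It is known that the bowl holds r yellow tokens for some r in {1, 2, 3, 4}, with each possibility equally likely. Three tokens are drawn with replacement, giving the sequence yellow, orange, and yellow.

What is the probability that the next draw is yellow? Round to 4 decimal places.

The likelihood of the observed sequence under each hypothesis: P(data | r = 1) = (1/6)(5/6)(1/6) = 5/216; P(data | r = 2) = (2/6)(4/6)(2/6) = 2/27; P(data | r = 3) = (3/6)(3/6)(3/6) = 1/8; P(data | r = 4) = (4/6)(2/6)(4/6) = 4/27.
Weighting by the prior gives 1/4 · 5/216 = 5/864, 1/4 · 2/27 = 1/54, 1/4 · 1/8 = 1/32, 1/4 · 4/27 = 1/27; these sum to 5/54.
Dividing through by the total gives posterior P(r = 1 | data) = 1/16, P(r = 2 | data) = 1/5, P(r = 3 | data) = 27/80, P(r = 4 | data) = 2/5.
Averaging over the posterior, P(yellow next | data) = (1/6)(1/16) + (1/3)(1/5) + (1/2)(27/80) + (2/3)(2/5) = 41/80.

0.5125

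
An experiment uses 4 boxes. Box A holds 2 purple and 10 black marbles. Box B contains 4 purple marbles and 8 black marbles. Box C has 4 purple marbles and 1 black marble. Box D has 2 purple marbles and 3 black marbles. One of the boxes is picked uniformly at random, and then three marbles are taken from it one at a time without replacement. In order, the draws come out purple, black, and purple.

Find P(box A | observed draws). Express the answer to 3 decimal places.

0.039

Compute the likelihood of the observed sequence for each case: P(data | box A) = (2/12)(10/11)(1/10) = 1/66; P(data | box B) = (4/12)(8/11)(3/10) = 4/55; P(data | box C) = (4/5)(1/4)(3/3) = 1/5; P(data | box D) = (2/5)(3/4)(1/3) = 1/10.
Multiplying each by its prior: 1/4 · 1/66 = 1/264, 1/4 · 4/55 = 1/55, 1/4 · 1/5 = 1/20, 1/4 · 1/10 = 1/40; with total 16/165.
So P(box A | data) = (1/264) / (16/165) = 5/128.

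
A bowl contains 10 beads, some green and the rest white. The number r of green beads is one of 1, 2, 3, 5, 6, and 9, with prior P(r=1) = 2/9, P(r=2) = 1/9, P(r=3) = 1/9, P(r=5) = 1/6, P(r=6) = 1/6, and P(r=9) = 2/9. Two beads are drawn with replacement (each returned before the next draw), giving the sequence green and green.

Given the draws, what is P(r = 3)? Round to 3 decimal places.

0.034

Under each hypothesis, the probability of the observed sequence is: P(data | r = 1) = (1/10)(1/10) = 1/100; P(data | r = 2) = (2/10)(2/10) = 1/25; P(data | r = 3) = (3/10)(3/10) = 9/100; P(data | r = 5) = (5/10)(5/10) = 1/4; P(data | r = 6) = (6/10)(6/10) = 9/25; P(data | r = 9) = (9/10)(9/10) = 81/100.
Multiplying each by its prior: 2/9 · 1/100 = 1/450, 1/9 · 1/25 = 1/225, 1/9 · 9/100 = 1/100, 1/6 · 1/4 = 1/24, 1/6 · 9/25 = 3/50, 2/9 · 81/100 = 9/50; these sum to 179/600.
Therefore the posterior P(r = 3 | data) = (1/100) / (179/600) = 6/179.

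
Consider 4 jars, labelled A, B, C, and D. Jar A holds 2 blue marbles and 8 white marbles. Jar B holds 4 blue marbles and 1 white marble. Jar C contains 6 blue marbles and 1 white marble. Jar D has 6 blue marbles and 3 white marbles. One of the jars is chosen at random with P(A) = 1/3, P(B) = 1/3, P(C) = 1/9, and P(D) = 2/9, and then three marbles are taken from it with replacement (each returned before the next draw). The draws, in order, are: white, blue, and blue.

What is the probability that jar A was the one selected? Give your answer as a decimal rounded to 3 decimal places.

The likelihood of the observed sequence under each hypothesis: P(data | jar A) = (8/10)(2/10)(2/10) = 0.032; P(data | jar B) = (1/5)(4/5)(4/5) = 0.128; P(data | jar C) = (1/7)(6/7)(6/7) = 0.10496; P(data | jar D) = (3/9)(6/9)(6/9) = 0.14815.
Multiplying each by its prior: 1/3 · 0.032 = 0.010667, 1/3 · 0.128 = 0.042667, 1/9 · 0.10496 = 0.011662, 2/9 · 0.14815 = 0.032922; with total 0.097917.
Hence P(jar A | data) = (0.010667) / (0.097917) = 0.10894.

0.109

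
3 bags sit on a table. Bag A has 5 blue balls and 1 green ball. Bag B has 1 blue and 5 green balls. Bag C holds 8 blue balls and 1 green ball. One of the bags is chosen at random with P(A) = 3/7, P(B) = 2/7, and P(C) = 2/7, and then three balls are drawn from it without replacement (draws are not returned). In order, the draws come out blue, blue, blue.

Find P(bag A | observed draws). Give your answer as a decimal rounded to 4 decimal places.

0.5294

The likelihood of the observed sequence under each hypothesis: P(data | bag A) = (5/6)(4/5)(3/4) = 1/2; P(data | bag B) = (1/6)(0/5) = 0; P(data | bag C) = (8/9)(7/8)(6/7) = 2/3.
The prior-weighted likelihoods are 3/7 · 1/2 = 3/14, 2/7 · 0 = 0, 2/7 · 2/3 = 4/21; with total 17/42.
So P(bag A | data) = (3/14) / (17/42) = 9/17.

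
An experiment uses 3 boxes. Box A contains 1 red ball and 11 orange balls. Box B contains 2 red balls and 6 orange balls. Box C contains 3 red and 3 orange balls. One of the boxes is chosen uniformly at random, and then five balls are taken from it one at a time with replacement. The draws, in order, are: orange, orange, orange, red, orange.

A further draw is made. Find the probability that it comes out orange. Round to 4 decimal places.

The likelihood of the observed sequence under each hypothesis: P(data | box A) = (11/12)(11/12)(11/12)(1/12)(11/12) = 0.058839; P(data | box B) = (6/8)(6/8)(6/8)(2/8)(6/8) = 0.079102; P(data | box C) = (3/6)(3/6)(3/6)(3/6)(3/6) = 0.03125.
The prior-weighted likelihoods are 1/3 · 0.058839 = 0.019613, 1/3 · 0.079102 = 0.026367, 1/3 · 0.03125 = 0.010417; summing to 0.056397.
Normalising, the posterior is P(box A | data) = 0.34777, P(box B | data) = 0.46753, P(box C | data) = 0.1847.
The predictive probability is P(orange next | data) = (11/12)(0.34777) + (3/4)(0.46753) + (1/2)(0.1847) = 0.76179.

0.7618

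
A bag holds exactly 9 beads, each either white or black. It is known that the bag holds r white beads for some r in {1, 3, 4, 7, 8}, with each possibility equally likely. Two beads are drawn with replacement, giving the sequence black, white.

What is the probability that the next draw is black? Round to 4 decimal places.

Under each hypothesis, the probability of the observed sequence is: P(data | r = 1) = (8/9)(1/9) = 8/81; P(data | r = 3) = (6/9)(3/9) = 2/9; P(data | r = 4) = (5/9)(4/9) = 20/81; P(data | r = 7) = (2/9)(7/9) = 14/81; P(data | r = 8) = (1/9)(8/9) = 8/81.
Multiplying each by its prior: 1/5 · 8/81 = 8/405, 1/5 · 2/9 = 2/45, 1/5 · 20/81 = 4/81, 1/5 · 14/81 = 14/405, 1/5 · 8/81 = 8/405; with total 68/405.
Normalising, the posterior is P(r = 1 | data) = 2/17, P(r = 3 | data) = 9/34, P(r = 4 | data) = 5/17, P(r = 7 | data) = 7/34, P(r = 8 | data) = 2/17.
The predictive probability is P(black next | data) = (8/9)(2/17) + (2/3)(9/34) + (5/9)(5/17) + (2/9)(7/34) + (1/9)(2/17) = 77/153.

0.5033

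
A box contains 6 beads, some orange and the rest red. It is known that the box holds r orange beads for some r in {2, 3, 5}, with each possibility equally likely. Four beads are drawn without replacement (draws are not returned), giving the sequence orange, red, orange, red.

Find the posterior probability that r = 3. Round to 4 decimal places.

0.6000

Under each hypothesis, the probability of the observed sequence is: P(data | r = 2) = (2/6)(4/5)(1/4)(3/3) = 1/15; P(data | r = 3) = (3/6)(3/5)(2/4)(2/3) = 1/10; P(data | r = 5) = (5/6)(1/5)(4/4)(0/3) = 0.
Weighting by the prior gives 1/3 · 1/15 = 1/45, 1/3 · 1/10 = 1/30, 1/3 · 0 = 0; with total 1/18.
By Bayes' rule, P(r = 3 | data) = (1/30) / (1/18) = 3/5.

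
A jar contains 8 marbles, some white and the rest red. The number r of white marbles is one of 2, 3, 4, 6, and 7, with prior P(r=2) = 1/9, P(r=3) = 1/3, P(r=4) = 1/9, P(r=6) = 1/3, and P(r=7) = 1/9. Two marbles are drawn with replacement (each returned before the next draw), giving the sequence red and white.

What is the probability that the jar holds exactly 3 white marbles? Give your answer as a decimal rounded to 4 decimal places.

0.3879

Compute the likelihood of the observed sequence for each case: P(data | r = 2) = (6/8)(2/8) = 3/16; P(data | r = 3) = (5/8)(3/8) = 15/64; P(data | r = 4) = (4/8)(4/8) = 1/4; P(data | r = 6) = (2/8)(6/8) = 3/16; P(data | r = 7) = (1/8)(7/8) = 7/64.
Multiplying each by its prior: 1/9 · 3/16 = 1/48, 1/3 · 15/64 = 5/64, 1/9 · 1/4 = 1/36, 1/3 · 3/16 = 1/16, 1/9 · 7/64 = 7/576; summing to 29/144.
By Bayes' rule, P(r = 3 | data) = (5/64) / (29/144) = 45/116.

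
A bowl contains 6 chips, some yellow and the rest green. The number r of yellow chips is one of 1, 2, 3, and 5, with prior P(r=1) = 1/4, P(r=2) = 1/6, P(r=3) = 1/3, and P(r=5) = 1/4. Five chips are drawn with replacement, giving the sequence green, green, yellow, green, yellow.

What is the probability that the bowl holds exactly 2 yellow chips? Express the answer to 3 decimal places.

The likelihood of the observed sequence under each hypothesis: P(data | r = 1) = (5/6)(5/6)(1/6)(5/6)(1/6) = 0.016075; P(data | r = 2) = (4/6)(4/6)(2/6)(4/6)(2/6) = 0.032922; P(data | r = 3) = (3/6)(3/6)(3/6)(3/6)(3/6) = 0.03125; P(data | r = 5) = (1/6)(1/6)(5/6)(1/6)(5/6) = 0.003215.
Multiplying each by its prior: 1/4 · 0.016075 = 0.0040188, 1/6 · 0.032922 = 0.005487, 1/3 · 0.03125 = 0.010417, 1/4 · 0.003215 = 0.00080376; these sum to 0.020726.
Therefore the posterior P(r = 2 | data) = (0.005487) / (0.020726) = 0.26474.

0.265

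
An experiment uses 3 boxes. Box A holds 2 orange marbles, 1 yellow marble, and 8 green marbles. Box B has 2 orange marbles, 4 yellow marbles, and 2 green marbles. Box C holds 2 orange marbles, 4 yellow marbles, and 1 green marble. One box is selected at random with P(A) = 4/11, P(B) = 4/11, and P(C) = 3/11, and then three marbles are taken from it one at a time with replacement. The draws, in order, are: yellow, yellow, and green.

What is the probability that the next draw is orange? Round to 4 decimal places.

0.2581

For each hypothesis, P(data | H) works out to: P(data | box A) = (1/11)(1/11)(8/11) = 0.0060105; P(data | box B) = (4/8)(4/8)(2/8) = 0.0625; P(data | box C) = (4/7)(4/7)(1/7) = 0.046647.
Weighting by the prior gives 4/11 · 0.0060105 = 0.0021856, 4/11 · 0.0625 = 0.022727, 3/11 · 0.046647 = 0.012722; these sum to 0.037635.
Dividing through by the total gives posterior P(box A | data) = 0.058075, P(box B | data) = 0.60389, P(box C | data) = 0.33804.
So P(orange next | data) = Σ P(orange next | H) P(H | data) = (2/11)(0.058075) + (1/4)(0.60389) + (2/7)(0.33804) = 0.25811.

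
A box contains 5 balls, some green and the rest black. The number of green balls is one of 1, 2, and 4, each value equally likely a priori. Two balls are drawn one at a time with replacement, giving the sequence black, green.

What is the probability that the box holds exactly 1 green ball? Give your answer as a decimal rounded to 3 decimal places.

For each hypothesis, P(data | H) works out to: P(data | r = 1) = (4/5)(1/5) = 4/25; P(data | r = 2) = (3/5)(2/5) = 6/25; P(data | r = 4) = (1/5)(4/5) = 4/25.
The prior-weighted likelihoods are 1/3 · 4/25 = 4/75, 1/3 · 6/25 = 2/25, 1/3 · 4/25 = 4/75; with total 14/75.
By Bayes' rule, P(r = 1 | data) = (4/75) / (14/75) = 2/7.

0.286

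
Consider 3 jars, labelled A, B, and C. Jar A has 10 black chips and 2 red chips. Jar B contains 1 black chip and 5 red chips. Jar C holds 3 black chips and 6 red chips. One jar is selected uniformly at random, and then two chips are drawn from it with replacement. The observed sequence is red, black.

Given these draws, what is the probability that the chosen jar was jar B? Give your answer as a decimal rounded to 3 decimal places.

0.278

Compute the likelihood of the observed sequence for each case: P(data | jar A) = (2/12)(10/12) = 5/36; P(data | jar B) = (5/6)(1/6) = 5/36; P(data | jar C) = (6/9)(3/9) = 2/9.
The prior-weighted likelihoods are 1/3 · 5/36 = 5/108, 1/3 · 5/36 = 5/108, 1/3 · 2/9 = 2/27; with total 1/6.
So P(jar B | data) = (5/108) / (1/6) = 5/18.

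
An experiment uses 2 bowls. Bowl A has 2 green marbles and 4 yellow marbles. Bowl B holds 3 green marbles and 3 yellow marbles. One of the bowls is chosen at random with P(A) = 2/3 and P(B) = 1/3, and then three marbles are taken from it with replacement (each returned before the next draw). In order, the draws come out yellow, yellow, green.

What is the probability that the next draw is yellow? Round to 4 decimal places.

Under each hypothesis, the probability of the observed sequence is: P(data | bowl A) = (4/6)(4/6)(2/6) = 4/27; P(data | bowl B) = (3/6)(3/6)(3/6) = 1/8.
Weighting by the prior gives 2/3 · 4/27 = 8/81, 1/3 · 1/8 = 1/24; summing to 91/648.
Dividing through by the total gives posterior P(bowl A | data) = 64/91, P(bowl B | data) = 27/91.
Averaging over the posterior, P(yellow next | data) = (2/3)(64/91) + (1/2)(27/91) = 337/546.

0.6172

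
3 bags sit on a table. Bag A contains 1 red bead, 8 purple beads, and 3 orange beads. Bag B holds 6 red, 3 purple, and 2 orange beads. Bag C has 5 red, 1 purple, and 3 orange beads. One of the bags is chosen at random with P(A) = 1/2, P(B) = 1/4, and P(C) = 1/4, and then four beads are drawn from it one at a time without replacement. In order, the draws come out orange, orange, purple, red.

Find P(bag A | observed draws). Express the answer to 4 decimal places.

0.3584

Under each hypothesis, the probability of the observed sequence is: P(data | bag A) = (3/12)(2/11)(8/10)(1/9) = 0.0040404; P(data | bag B) = (2/11)(1/10)(3/9)(6/8) = 0.0045455; P(data | bag C) = (3/9)(2/8)(1/7)(5/6) = 0.0099206.
Weighting by the prior gives 1/2 · 0.0040404 = 0.0020202, 1/4 · 0.0045455 = 0.0011364, 1/4 · 0.0099206 = 0.0024802; these sum to 0.0056367.
Hence P(bag A | data) = (0.0020202) / (0.0056367) = 0.3584.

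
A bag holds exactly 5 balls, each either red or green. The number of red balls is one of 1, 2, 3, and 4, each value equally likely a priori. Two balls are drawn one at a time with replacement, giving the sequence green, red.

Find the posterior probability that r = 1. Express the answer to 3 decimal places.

Under each hypothesis, the probability of the observed sequence is: P(data | r = 1) = (4/5)(1/5) = 4/25; P(data | r = 2) = (3/5)(2/5) = 6/25; P(data | r = 3) = (2/5)(3/5) = 6/25; P(data | r = 4) = (1/5)(4/5) = 4/25.
Multiplying each by its prior: 1/4 · 4/25 = 1/25, 1/4 · 6/25 = 3/50, 1/4 · 6/25 = 3/50, 1/4 · 4/25 = 1/25; with total 1/5.
Hence P(r = 1 | data) = (1/25) / (1/5) = 1/5.

0.200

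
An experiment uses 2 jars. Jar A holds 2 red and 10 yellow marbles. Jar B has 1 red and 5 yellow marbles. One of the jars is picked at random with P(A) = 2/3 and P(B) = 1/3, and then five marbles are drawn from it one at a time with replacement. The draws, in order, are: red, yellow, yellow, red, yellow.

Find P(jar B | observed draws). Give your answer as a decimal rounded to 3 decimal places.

Under each hypothesis, the probability of the observed sequence is: P(data | jar A) = (2/12)(10/12)(10/12)(2/12)(10/12) = 0.016075; P(data | jar B) = (1/6)(5/6)(5/6)(1/6)(5/6) = 0.016075.
Weighting by the prior gives 2/3 · 0.016075 = 0.010717, 1/3 · 0.016075 = 0.0053584; with total 0.016075.
Therefore the posterior P(jar B | data) = (0.0053584) / (0.016075) = 0.33333.

0.333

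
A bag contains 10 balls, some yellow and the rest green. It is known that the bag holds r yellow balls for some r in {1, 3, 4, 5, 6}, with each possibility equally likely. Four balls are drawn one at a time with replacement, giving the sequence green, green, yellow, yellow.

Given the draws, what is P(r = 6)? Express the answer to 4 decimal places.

For each hypothesis, P(data | H) works out to: P(data | r = 1) = (9/10)(9/10)(1/10)(1/10) = 0.0081; P(data | r = 3) = (7/10)(7/10)(3/10)(3/10) = 0.0441; P(data | r = 4) = (6/10)(6/10)(4/10)(4/10) = 0.0576; P(data | r = 5) = (5/10)(5/10)(5/10)(5/10) = 0.0625; P(data | r = 6) = (4/10)(4/10)(6/10)(6/10) = 0.0576.
Weighting by the prior gives 1/5 · 0.0081 = 0.00162, 1/5 · 0.0441 = 0.00882, 1/5 · 0.0576 = 0.01152, 1/5 · 0.0625 = 0.0125, 1/5 · 0.0576 = 0.01152; these sum to 0.04598.
Hence P(r = 6 | data) = (0.01152) / (0.04598) = 0.25054.

0.2505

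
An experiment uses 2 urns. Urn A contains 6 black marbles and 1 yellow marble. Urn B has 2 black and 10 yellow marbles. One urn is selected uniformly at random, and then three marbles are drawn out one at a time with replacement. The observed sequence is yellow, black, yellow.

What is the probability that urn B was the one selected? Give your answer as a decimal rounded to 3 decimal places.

0.869

Compute the likelihood of the observed sequence for each case: P(data | urn A) = (1/7)(6/7)(1/7) = 0.017493; P(data | urn B) = (10/12)(2/12)(10/12) = 0.11574.
Weighting by the prior gives 1/2 · 0.017493 = 0.0087464, 1/2 · 0.11574 = 0.05787; these sum to 0.066617.
Therefore the posterior P(urn B | data) = (0.05787) / (0.066617) = 0.86871.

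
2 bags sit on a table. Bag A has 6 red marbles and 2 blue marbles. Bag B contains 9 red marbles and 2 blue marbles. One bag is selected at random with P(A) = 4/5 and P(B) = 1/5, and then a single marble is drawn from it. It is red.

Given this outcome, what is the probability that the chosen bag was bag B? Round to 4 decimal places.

Compute the likelihood of this draw for each case: P(data | bag A) = (6/8) = 3/4; P(data | bag B) = (9/11) = 9/11.
Weighting by the prior gives 4/5 · 3/4 = 3/5, 1/5 · 9/11 = 9/55; summing to 42/55.
By Bayes' rule, P(bag B | data) = (9/55) / (42/55) = 3/14.

0.2143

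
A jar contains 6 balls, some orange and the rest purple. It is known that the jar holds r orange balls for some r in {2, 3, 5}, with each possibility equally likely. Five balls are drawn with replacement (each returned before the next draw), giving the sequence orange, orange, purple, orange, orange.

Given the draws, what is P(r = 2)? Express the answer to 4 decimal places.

0.0687

Under each hypothesis, the probability of the observed sequence is: P(data | r = 2) = (2/6)(2/6)(4/6)(2/6)(2/6) = 0.0082305; P(data | r = 3) = (3/6)(3/6)(3/6)(3/6)(3/6) = 0.03125; P(data | r = 5) = (5/6)(5/6)(1/6)(5/6)(5/6) = 0.080376.
The prior-weighted likelihoods are 1/3 · 0.0082305 = 0.0027435, 1/3 · 0.03125 = 0.010417, 1/3 · 0.080376 = 0.026792; summing to 0.039952.
So P(r = 2 | data) = (0.0027435) / (0.039952) = 0.06867.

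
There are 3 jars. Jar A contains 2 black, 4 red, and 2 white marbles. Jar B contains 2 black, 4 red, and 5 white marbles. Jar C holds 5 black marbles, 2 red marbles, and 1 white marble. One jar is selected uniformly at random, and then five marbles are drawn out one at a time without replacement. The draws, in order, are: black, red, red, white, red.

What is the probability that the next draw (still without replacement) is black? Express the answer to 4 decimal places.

The likelihood of the observed sequence under each hypothesis: P(data | jar A) = (2/8)(4/7)(3/6)(2/5)(2/4) = 0.014286; P(data | jar B) = (2/11)(4/10)(3/9)(5/8)(2/7) = 0.004329; P(data | jar C) = (5/8)(2/7)(1/6)(1/5)(0/4) = 0.
The prior-weighted likelihoods are 1/3 · 0.014286 = 0.0047619, 1/3 · 0.004329 = 0.001443, 1/3 · 0 = 0; these sum to 0.0062049.
The posterior is then P(jar A | data) = 0.76744, P(jar B | data) = 0.23256, P(jar C | data) = 0.
So P(black next | data) = Σ P(black next | H) P(H | data) = (1/3)(0.76744) + (1/6)(0.23256) = 0.29457.

0.2946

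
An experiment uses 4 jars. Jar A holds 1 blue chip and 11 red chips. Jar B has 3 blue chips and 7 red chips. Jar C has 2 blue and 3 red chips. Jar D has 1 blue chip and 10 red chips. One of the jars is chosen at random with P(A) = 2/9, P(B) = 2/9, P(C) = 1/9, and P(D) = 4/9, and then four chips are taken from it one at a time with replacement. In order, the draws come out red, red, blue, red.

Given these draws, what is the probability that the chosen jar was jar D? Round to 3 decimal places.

The likelihood of the observed sequence under each hypothesis: P(data | jar A) = (11/12)(11/12)(1/12)(11/12) = 0.064188; P(data | jar B) = (7/10)(7/10)(3/10)(7/10) = 0.1029; P(data | jar C) = (3/5)(3/5)(2/5)(3/5) = 0.0864; P(data | jar D) = (10/11)(10/11)(1/11)(10/11) = 0.068301.
Weighting by the prior gives 2/9 · 0.064188 = 0.014264, 2/9 · 0.1029 = 0.022867, 1/9 · 0.0864 = 0.0096, 4/9 · 0.068301 = 0.030356; summing to 0.077087.
So P(jar D | data) = (0.030356) / (0.077087) = 0.39379.

0.394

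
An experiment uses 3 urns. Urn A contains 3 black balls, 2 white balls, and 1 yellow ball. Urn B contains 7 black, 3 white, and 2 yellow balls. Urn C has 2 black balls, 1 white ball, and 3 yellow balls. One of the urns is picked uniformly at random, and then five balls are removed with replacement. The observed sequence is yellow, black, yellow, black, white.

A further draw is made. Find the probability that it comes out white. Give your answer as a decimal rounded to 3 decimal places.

Under each hypothesis, the probability of the observed sequence is: P(data | urn A) = (1/6)(3/6)(1/6)(3/6)(2/6) = 0.0023148; P(data | urn B) = (2/12)(7/12)(2/12)(7/12)(3/12) = 0.002363; P(data | urn C) = (3/6)(2/6)(3/6)(2/6)(1/6) = 0.0046296.
Multiplying each by its prior: 1/3 · 0.0023148 = 0.0007716, 1/3 · 0.002363 = 0.00078768, 1/3 · 0.0046296 = 0.0015432; these sum to 0.0031025.
Dividing through by the total gives posterior P(urn A | data) = 0.2487, P(urn B | data) = 0.25389, P(urn C | data) = 0.49741.
The predictive probability is P(white next | data) = (1/3)(0.2487) + (1/4)(0.25389) + (1/6)(0.49741) = 0.22927.

0.229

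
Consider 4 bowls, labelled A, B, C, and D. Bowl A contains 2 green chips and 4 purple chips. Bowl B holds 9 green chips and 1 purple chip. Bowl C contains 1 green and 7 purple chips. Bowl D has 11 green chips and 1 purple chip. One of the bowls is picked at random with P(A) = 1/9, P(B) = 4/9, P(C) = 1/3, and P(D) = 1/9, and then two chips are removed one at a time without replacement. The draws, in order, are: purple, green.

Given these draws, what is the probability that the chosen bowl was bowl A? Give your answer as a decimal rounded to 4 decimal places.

For each hypothesis, P(data | H) works out to: P(data | bowl A) = (4/6)(2/5) = 4/15; P(data | bowl B) = (1/10)(9/9) = 1/10; P(data | bowl C) = (7/8)(1/7) = 1/8; P(data | bowl D) = (1/12)(11/11) = 1/12.
Weighting by the prior gives 1/9 · 4/15 = 4/135, 4/9 · 1/10 = 2/45, 1/3 · 1/8 = 1/24, 1/9 · 1/12 = 1/108; with total 1/8.
By Bayes' rule, P(bowl A | data) = (4/135) / (1/8) = 32/135.

0.2370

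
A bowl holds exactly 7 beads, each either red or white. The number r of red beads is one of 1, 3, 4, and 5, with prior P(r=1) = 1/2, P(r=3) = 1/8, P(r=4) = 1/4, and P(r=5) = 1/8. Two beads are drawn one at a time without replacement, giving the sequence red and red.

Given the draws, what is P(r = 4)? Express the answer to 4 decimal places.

0.4800

For each hypothesis, P(data | H) works out to: P(data | r = 1) = (1/7)(0/6) = 0; P(data | r = 3) = (3/7)(2/6) = 1/7; P(data | r = 4) = (4/7)(3/6) = 2/7; P(data | r = 5) = (5/7)(4/6) = 10/21.
The prior-weighted likelihoods are 1/2 · 0 = 0, 1/8 · 1/7 = 1/56, 1/4 · 2/7 = 1/14, 1/8 · 10/21 = 5/84; with total 25/168.
Therefore the posterior P(r = 4 | data) = (1/14) / (25/168) = 12/25.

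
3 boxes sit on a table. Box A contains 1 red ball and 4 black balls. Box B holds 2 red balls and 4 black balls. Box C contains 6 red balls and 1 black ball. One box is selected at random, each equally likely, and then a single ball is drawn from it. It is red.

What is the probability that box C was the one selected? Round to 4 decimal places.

For each hypothesis, P(data | H) works out to: P(data | box A) = (1/5) = 1/5; P(data | box B) = (2/6) = 1/3; P(data | box C) = (6/7) = 6/7.
Multiplying each by its prior: 1/3 · 1/5 = 1/15, 1/3 · 1/3 = 1/9, 1/3 · 6/7 = 2/7; summing to 146/315.
Hence P(box C | data) = (2/7) / (146/315) = 45/73.

0.6164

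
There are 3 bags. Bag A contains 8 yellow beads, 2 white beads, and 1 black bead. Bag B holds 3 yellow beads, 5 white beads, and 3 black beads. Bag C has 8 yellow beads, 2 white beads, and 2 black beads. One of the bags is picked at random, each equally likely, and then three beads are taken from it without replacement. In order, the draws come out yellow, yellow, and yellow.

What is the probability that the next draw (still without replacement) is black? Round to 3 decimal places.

Under each hypothesis, the probability of the observed sequence is: P(data | bag A) = (8/11)(7/10)(6/9) = 56/165; P(data | bag B) = (3/11)(2/10)(1/9) = 1/165; P(data | bag C) = (8/12)(7/11)(6/10) = 14/55.
Weighting by the prior gives 1/3 · 56/165 = 56/495, 1/3 · 1/165 = 1/495, 1/3 · 14/55 = 14/165; these sum to 1/5.
The posterior is then P(bag A | data) = 0.56566, P(bag B | data) = 0.010101, P(bag C | data) = 0.42424.
Averaging over the posterior, P(black next | data) = (1/8)(0.56566) + (3/8)(0.010101) + (2/9)(0.42424) = 0.16877.

0.169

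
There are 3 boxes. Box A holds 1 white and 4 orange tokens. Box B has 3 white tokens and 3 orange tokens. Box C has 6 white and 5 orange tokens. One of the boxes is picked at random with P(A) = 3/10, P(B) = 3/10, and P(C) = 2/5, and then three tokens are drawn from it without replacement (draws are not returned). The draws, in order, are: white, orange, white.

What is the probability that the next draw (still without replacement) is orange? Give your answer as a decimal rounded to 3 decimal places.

Compute the likelihood of the observed sequence for each case: P(data | box A) = (1/5)(4/4)(0/3) = 0; P(data | box B) = (3/6)(3/5)(2/4) = 0.15; P(data | box C) = (6/11)(5/10)(5/9) = 0.15152.
The prior-weighted likelihoods are 3/10 · 0 = 0, 3/10 · 0.15 = 0.045, 2/5 · 0.15152 = 0.060606; with total 0.10561.
The posterior is then P(box A | data) = 0, P(box B | data) = 0.42611, P(box C | data) = 0.57389.
So P(orange next | data) = Σ P(orange next | H) P(H | data) = (2/3)(0.42611) + (1/2)(0.57389) = 0.57102.

0.571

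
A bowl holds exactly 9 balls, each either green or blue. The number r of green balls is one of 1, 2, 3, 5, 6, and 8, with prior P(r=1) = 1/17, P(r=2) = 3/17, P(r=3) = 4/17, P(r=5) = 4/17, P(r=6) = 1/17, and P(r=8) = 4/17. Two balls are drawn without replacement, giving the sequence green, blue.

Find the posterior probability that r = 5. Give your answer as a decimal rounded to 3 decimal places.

0.317

The likelihood of the observed sequence under each hypothesis: P(data | r = 1) = (1/9)(8/8) = 1/9; P(data | r = 2) = (2/9)(7/8) = 7/36; P(data | r = 3) = (3/9)(6/8) = 1/4; P(data | r = 5) = (5/9)(4/8) = 5/18; P(data | r = 6) = (6/9)(3/8) = 1/4; P(data | r = 8) = (8/9)(1/8) = 1/9.
The prior-weighted likelihoods are 1/17 · 1/9 = 1/153, 3/17 · 7/36 = 7/204, 4/17 · 1/4 = 1/17, 4/17 · 5/18 = 10/153, 1/17 · 1/4 = 1/68, 4/17 · 1/9 = 4/153; summing to 7/34.
Therefore the posterior P(r = 5 | data) = (10/153) / (7/34) = 20/63.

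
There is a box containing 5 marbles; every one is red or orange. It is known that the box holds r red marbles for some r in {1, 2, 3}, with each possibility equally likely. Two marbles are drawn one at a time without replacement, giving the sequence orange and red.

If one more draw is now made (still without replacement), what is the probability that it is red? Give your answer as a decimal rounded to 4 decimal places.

0.3750

The likelihood of the observed sequence under each hypothesis: P(data | r = 1) = (4/5)(1/4) = 1/5; P(data | r = 2) = (3/5)(2/4) = 3/10; P(data | r = 3) = (2/5)(3/4) = 3/10.
Multiplying each by its prior: 1/3 · 1/5 = 1/15, 1/3 · 3/10 = 1/10, 1/3 · 3/10 = 1/10; summing to 4/15.
Dividing through by the total gives posterior P(r = 1 | data) = 1/4, P(r = 2 | data) = 3/8, P(r = 3 | data) = 3/8.
The predictive probability is P(red next | data) = (0)(1/4) + (1/3)(3/8) + (2/3)(3/8) = 3/8.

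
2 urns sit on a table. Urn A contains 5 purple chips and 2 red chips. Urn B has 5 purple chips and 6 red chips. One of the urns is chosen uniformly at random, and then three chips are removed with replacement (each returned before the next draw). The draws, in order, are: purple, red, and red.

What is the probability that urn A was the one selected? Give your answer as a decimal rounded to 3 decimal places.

0.301

For each hypothesis, P(data | H) works out to: P(data | urn A) = (5/7)(2/7)(2/7) = 0.058309; P(data | urn B) = (5/11)(6/11)(6/11) = 0.13524.
Weighting by the prior gives 1/2 · 0.058309 = 0.029155, 1/2 · 0.13524 = 0.067618; summing to 0.096773.
Therefore the posterior P(urn A | data) = (0.029155) / (0.096773) = 0.30127.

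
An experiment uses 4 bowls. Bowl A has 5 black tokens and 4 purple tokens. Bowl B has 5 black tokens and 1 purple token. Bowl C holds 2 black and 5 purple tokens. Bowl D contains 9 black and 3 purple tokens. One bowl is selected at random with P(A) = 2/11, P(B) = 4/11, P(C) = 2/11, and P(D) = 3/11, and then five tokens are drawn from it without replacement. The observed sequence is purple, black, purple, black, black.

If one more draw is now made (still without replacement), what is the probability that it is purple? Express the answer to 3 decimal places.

Under each hypothesis, the probability of the observed sequence is: P(data | bowl A) = (4/9)(5/8)(3/7)(4/6)(3/5) = 0.047619; P(data | bowl B) = (1/6)(5/5)(0/4) = 0; P(data | bowl C) = (5/7)(2/6)(4/5)(1/4)(0/3) = 0; P(data | bowl D) = (3/12)(9/11)(2/10)(8/9)(7/8) = 0.031818.
The prior-weighted likelihoods are 2/11 · 0.047619 = 0.008658, 4/11 · 0 = 0, 2/11 · 0 = 0, 3/11 · 0.031818 = 0.0086777; with total 0.017336.
Normalising, the posterior is P(bowl A | data) = 0.49943, P(bowl B | data) = 0, P(bowl C | data) = 0, P(bowl D | data) = 0.50057.
The predictive probability is P(purple next | data) = (1/2)(0.49943) + (1/7)(0.50057) = 0.32123.

0.321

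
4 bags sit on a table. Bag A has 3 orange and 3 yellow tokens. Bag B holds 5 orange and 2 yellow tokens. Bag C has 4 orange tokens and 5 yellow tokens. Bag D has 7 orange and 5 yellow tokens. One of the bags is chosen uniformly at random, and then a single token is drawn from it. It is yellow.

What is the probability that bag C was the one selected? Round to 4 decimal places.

For each hypothesis, P(data | H) works out to: P(data | bag A) = (3/6) = 0.5; P(data | bag B) = (2/7) = 0.28571; P(data | bag C) = (5/9) = 0.55556; P(data | bag D) = (5/12) = 0.41667.
Weighting by the prior gives 1/4 · 0.5 = 0.125, 1/4 · 0.28571 = 0.071429, 1/4 · 0.55556 = 0.13889, 1/4 · 0.41667 = 0.10417; with total 0.43948.
Hence P(bag C | data) = (0.13889) / (0.43948) = 0.31603.

0.3160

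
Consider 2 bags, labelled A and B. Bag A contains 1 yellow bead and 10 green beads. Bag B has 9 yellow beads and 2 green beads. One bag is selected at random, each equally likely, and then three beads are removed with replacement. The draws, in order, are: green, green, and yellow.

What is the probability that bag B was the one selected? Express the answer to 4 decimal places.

0.2647

Compute the likelihood of the observed sequence for each case: P(data | bag A) = (10/11)(10/11)(1/11) = 0.075131; P(data | bag B) = (2/11)(2/11)(9/11) = 0.027047.
The prior-weighted likelihoods are 1/2 · 0.075131 = 0.037566, 1/2 · 0.027047 = 0.013524; summing to 0.051089.
So P(bag B | data) = (0.013524) / (0.051089) = 0.26471.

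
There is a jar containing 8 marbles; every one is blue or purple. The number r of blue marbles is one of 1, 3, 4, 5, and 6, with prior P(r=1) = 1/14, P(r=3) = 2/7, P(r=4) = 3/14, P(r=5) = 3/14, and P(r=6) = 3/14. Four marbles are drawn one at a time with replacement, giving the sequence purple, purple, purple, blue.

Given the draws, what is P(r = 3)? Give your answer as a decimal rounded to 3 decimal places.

0.475

Under each hypothesis, the probability of the observed sequence is: P(data | r = 1) = (7/8)(7/8)(7/8)(1/8) = 0.08374; P(data | r = 3) = (5/8)(5/8)(5/8)(3/8) = 0.091553; P(data | r = 4) = (4/8)(4/8)(4/8)(4/8) = 0.0625; P(data | r = 5) = (3/8)(3/8)(3/8)(5/8) = 0.032959; P(data | r = 6) = (2/8)(2/8)(2/8)(6/8) = 0.011719.
Weighting by the prior gives 1/14 · 0.08374 = 0.0059814, 2/7 · 0.091553 = 0.026158, 3/14 · 0.0625 = 0.013393, 3/14 · 0.032959 = 0.0070626, 3/14 · 0.011719 = 0.0025112; these sum to 0.055106.
Hence P(r = 3 | data) = (0.026158) / (0.055106) = 0.47468.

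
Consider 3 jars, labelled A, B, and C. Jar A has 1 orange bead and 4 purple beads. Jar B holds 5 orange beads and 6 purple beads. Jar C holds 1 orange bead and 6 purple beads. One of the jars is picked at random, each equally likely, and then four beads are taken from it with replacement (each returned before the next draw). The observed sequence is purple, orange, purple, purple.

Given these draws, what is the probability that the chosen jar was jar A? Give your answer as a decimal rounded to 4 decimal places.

0.3848

Under each hypothesis, the probability of the observed sequence is: P(data | jar A) = (4/5)(1/5)(4/5)(4/5) = 0.1024; P(data | jar B) = (6/11)(5/11)(6/11)(6/11) = 0.073765; P(data | jar C) = (6/7)(1/7)(6/7)(6/7) = 0.089963.
Multiplying each by its prior: 1/3 · 0.1024 = 0.034133, 1/3 · 0.073765 = 0.024588, 1/3 · 0.089963 = 0.029988; with total 0.088709.
Therefore the posterior P(jar A | data) = (0.034133) / (0.088709) = 0.38478.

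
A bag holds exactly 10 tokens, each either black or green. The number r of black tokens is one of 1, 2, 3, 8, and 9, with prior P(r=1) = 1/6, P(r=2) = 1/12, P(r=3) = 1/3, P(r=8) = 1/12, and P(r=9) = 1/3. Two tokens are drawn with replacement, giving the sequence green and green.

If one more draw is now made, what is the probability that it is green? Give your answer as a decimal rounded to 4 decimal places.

0.7800

For each hypothesis, P(data | H) works out to: P(data | r = 1) = (9/10)(9/10) = 81/100; P(data | r = 2) = (8/10)(8/10) = 16/25; P(data | r = 3) = (7/10)(7/10) = 49/100; P(data | r = 8) = (2/10)(2/10) = 1/25; P(data | r = 9) = (1/10)(1/10) = 1/100.
Weighting by the prior gives 1/6 · 81/100 = 27/200, 1/12 · 16/25 = 4/75, 1/3 · 49/100 = 49/300, 1/12 · 1/25 = 1/300, 1/3 · 1/100 = 1/300; these sum to 43/120.
Dividing through by the total gives posterior P(r = 1 | data) = 81/215, P(r = 2 | data) = 32/215, P(r = 3 | data) = 98/215, P(r = 8 | data) = 2/215, P(r = 9 | data) = 2/215.
Averaging over the posterior, P(green next | data) = (9/10)(81/215) + (4/5)(32/215) + (7/10)(98/215) + (1/5)(2/215) + (1/10)(2/215) = 39/50.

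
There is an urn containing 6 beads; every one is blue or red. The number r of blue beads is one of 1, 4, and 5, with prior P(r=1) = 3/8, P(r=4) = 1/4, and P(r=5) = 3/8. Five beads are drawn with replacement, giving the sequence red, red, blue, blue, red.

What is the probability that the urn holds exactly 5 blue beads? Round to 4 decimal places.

0.1062

The likelihood of the observed sequence under each hypothesis: P(data | r = 1) = (5/6)(5/6)(1/6)(1/6)(5/6) = 0.016075; P(data | r = 4) = (2/6)(2/6)(4/6)(4/6)(2/6) = 0.016461; P(data | r = 5) = (1/6)(1/6)(5/6)(5/6)(1/6) = 0.003215.
Weighting by the prior gives 3/8 · 0.016075 = 0.0060282, 1/4 · 0.016461 = 0.0041152, 3/8 · 0.003215 = 0.0012056; summing to 0.011349.
So P(r = 5 | data) = (0.0012056) / (0.011349) = 0.10623.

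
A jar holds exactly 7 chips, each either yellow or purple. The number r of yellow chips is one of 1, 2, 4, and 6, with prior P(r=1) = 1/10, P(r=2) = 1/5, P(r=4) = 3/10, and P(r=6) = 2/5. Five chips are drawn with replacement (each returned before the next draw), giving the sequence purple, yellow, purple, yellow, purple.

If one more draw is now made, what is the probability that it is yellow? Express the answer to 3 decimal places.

Under each hypothesis, the probability of the observed sequence is: P(data | r = 1) = (6/7)(1/7)(6/7)(1/7)(6/7) = 0.012852; P(data | r = 2) = (5/7)(2/7)(5/7)(2/7)(5/7) = 0.02975; P(data | r = 4) = (3/7)(4/7)(3/7)(4/7)(3/7) = 0.025704; P(data | r = 6) = (1/7)(6/7)(1/7)(6/7)(1/7) = 0.002142.
The prior-weighted likelihoods are 1/10 · 0.012852 = 0.0012852, 1/5 · 0.02975 = 0.0059499, 3/10 · 0.025704 = 0.0077111, 2/5 · 0.002142 = 0.00085679; with total 0.015803.
Normalising, the posterior is P(r = 1 | data) = 0.081325, P(r = 2 | data) = 0.37651, P(r = 4 | data) = 0.48795, P(r = 6 | data) = 0.054217.
The predictive probability is P(yellow next | data) = (1/7)(0.081325) + (2/7)(0.37651) + (4/7)(0.48795) + (6/7)(0.054217) = 0.44449.

0.444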